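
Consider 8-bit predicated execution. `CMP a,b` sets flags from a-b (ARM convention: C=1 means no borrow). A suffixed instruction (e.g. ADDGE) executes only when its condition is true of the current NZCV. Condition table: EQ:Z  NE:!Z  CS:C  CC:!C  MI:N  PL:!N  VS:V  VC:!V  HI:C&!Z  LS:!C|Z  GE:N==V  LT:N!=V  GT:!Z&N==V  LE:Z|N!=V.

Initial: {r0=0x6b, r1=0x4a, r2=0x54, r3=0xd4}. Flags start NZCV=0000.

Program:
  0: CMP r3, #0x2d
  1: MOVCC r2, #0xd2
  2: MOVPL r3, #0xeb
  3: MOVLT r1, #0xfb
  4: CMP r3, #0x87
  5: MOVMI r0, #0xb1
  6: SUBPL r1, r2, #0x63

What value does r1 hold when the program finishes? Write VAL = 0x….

[0] flags=1010 → (cmp)
[1] flags=1010 CC?F → skip
[2] flags=1010 PL?F → skip
[3] flags=1010 LT?T → r1=0xfb
[4] flags=0010 → (cmp)
[5] flags=0010 MI?F → skip
[6] flags=0010 PL?T → r1=0xf1

VAL = 0xf1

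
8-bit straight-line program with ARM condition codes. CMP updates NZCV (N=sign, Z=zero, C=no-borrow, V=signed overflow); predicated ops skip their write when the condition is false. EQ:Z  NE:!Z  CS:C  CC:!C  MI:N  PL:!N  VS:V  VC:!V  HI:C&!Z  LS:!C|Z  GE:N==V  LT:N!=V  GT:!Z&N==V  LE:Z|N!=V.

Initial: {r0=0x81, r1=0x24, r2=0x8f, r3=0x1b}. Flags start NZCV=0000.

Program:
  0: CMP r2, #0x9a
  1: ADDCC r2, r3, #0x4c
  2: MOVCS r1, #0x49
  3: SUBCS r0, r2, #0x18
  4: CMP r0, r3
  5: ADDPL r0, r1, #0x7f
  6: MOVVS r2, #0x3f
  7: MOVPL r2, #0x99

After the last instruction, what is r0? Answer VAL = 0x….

[0] flags=1000 → (cmp)
[1] flags=1000 CC?T → r2=0x67
[2] flags=1000 CS?F → skip
[3] flags=1000 CS?F → skip
[4] flags=0011 → (cmp)
[5] flags=0011 PL?T → r0=0xa3
[6] flags=0011 VS?T → r2=0x3f
[7] flags=0011 PL?T → r2=0x99

VAL = 0xa3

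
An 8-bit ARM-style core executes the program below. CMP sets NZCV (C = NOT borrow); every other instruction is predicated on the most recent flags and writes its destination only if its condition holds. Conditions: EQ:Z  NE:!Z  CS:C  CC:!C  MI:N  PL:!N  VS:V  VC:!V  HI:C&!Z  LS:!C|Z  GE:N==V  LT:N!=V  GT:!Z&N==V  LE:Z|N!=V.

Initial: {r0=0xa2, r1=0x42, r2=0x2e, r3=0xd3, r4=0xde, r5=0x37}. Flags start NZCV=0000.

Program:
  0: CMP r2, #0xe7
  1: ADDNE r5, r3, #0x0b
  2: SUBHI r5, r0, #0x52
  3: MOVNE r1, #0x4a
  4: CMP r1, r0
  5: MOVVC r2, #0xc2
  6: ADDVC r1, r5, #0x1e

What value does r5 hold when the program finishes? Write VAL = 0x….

[0] flags=0000 → (cmp)
[1] flags=0000 NE?T → r5=0xde
[2] flags=0000 HI?F → skip
[3] flags=0000 NE?T → r1=0x4a
[4] flags=1001 → (cmp)
[5] flags=1001 VC?F → skip
[6] flags=1001 VC?F → skip

VAL = 0xde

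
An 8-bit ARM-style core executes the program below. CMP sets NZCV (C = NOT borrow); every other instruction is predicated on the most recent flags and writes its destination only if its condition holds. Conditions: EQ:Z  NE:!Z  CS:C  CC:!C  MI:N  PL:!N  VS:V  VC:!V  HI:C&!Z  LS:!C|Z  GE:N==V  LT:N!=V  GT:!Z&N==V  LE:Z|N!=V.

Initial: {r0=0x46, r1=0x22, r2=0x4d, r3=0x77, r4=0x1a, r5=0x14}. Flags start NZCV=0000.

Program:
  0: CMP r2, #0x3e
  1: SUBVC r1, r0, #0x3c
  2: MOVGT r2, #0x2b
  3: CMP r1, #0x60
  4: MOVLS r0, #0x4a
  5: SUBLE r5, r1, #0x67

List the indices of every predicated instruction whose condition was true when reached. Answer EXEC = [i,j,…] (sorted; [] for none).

0: ✓ CMP  NZCV=0010
1: ✓ SUBVC  r1←0x0a
2: ✓ MOVGT  r2←0x2b
3: ✓ CMP  NZCV=1000
4: ✓ MOVLS  r0←0x4a
5: ✓ SUBLE  r5←0xa3

EXEC = [1,2,4,5]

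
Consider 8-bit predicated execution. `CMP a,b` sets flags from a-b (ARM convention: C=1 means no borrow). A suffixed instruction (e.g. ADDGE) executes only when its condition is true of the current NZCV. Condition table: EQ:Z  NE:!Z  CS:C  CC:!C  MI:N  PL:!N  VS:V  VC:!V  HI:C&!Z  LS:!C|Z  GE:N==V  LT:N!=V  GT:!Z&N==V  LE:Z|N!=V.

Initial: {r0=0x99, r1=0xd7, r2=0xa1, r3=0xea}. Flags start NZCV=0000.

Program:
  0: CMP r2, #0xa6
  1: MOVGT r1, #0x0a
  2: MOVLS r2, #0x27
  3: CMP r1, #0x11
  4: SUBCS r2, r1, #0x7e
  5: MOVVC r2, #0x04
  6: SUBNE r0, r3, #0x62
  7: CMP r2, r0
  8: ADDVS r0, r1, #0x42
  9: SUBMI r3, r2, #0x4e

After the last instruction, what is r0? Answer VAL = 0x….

VAL = 0x88

[0] flags=1000 → (cmp)
[1] flags=1000 GT?F → skip
[2] flags=1000 LS?T → r2=0x27
[3] flags=1010 → (cmp)
[4] flags=1010 CS?T → r2=0x59
[5] flags=1010 VC?T → r2=0x04
[6] flags=1010 NE?T → r0=0x88
[7] flags=0000 → (cmp)
[8] flags=0000 VS?F → skip
[9] flags=0000 MI?F → skip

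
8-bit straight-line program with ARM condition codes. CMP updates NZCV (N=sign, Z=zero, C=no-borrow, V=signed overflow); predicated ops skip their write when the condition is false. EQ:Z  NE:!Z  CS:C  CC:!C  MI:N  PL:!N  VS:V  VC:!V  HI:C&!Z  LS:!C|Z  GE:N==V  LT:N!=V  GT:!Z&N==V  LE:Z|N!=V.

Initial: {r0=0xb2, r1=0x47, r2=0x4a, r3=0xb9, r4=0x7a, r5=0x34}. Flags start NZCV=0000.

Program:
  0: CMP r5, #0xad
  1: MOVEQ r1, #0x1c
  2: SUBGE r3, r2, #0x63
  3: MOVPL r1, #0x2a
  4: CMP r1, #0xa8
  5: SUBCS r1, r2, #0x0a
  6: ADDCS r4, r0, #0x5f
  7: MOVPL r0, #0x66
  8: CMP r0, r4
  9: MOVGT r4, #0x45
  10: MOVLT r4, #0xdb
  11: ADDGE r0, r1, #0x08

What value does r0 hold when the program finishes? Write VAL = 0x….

VAL = 0xb2

0: ✓ CMP  NZCV=1001
1: · MOVEQ
2: ✓ SUBGE  r3←0xe7
3: · MOVPL
4: ✓ CMP  NZCV=1001
5: · SUBCS
6: · ADDCS
7: · MOVPL
8: ✓ CMP  NZCV=0011
9: · MOVGT
10: ✓ MOVLT  r4←0xdb
11: · ADDGE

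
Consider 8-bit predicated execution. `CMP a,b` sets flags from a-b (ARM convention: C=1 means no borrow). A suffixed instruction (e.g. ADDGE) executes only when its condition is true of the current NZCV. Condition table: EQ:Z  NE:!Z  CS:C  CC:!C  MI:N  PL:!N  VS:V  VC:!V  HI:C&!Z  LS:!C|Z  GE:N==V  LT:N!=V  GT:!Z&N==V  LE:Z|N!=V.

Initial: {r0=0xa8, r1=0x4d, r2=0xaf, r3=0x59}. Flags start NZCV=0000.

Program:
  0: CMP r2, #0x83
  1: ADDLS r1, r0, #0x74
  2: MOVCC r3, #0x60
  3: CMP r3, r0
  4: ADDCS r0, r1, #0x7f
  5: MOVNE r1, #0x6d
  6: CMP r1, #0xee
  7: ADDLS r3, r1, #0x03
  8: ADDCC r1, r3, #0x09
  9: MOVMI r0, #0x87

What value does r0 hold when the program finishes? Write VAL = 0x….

[0] flags=0010 → (cmp)
[1] flags=0010 LS?F → skip
[2] flags=0010 CC?F → skip
[3] flags=1001 → (cmp)
[4] flags=1001 CS?F → skip
[5] flags=1001 NE?T → r1=0x6d
[6] flags=0000 → (cmp)
[7] flags=0000 LS?T → r3=0x70
[8] flags=0000 CC?T → r1=0x79
[9] flags=0000 MI?F → skip

VAL = 0xa8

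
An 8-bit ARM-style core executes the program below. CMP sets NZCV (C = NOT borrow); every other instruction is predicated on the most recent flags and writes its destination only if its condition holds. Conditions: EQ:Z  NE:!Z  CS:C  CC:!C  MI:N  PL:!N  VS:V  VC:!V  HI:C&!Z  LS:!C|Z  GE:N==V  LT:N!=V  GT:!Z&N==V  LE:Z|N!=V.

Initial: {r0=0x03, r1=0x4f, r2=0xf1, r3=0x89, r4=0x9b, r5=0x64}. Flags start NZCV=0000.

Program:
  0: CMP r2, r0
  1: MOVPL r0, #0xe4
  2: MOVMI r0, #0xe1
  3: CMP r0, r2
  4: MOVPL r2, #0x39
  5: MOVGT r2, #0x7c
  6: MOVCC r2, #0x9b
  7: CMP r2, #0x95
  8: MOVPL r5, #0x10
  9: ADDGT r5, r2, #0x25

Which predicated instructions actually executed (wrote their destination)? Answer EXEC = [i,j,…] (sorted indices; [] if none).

0: ✓ CMP  NZCV=1010
1: · MOVPL
2: ✓ MOVMI  r0←0xe1
3: ✓ CMP  NZCV=1000
4: · MOVPL
5: · MOVGT
6: ✓ MOVCC  r2←0x9b
7: ✓ CMP  NZCV=0010
8: ✓ MOVPL  r5←0x10
9: ✓ ADDGT  r5←0xc0

EXEC = [2,6,8,9]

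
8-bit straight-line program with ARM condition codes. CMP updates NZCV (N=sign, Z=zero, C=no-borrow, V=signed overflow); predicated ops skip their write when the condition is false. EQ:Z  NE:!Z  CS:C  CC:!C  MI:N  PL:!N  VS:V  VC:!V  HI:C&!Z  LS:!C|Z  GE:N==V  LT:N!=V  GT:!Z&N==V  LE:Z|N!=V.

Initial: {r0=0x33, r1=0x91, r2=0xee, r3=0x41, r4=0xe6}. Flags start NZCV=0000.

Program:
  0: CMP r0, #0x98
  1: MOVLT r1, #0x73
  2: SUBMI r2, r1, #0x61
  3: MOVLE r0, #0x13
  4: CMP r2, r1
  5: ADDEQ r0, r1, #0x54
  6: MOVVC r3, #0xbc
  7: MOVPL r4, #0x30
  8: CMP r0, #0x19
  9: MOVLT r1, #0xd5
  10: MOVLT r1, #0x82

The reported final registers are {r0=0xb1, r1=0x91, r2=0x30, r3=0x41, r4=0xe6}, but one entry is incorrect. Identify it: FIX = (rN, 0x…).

FIX = (r0, 0x33)

[0] flags=1001 → (cmp)
[1] flags=1001 LT?F → skip
[2] flags=1001 MI?T → r2=0x30
[3] flags=1001 LE?F → skip
[4] flags=1001 → (cmp)
[5] flags=1001 EQ?F → skip
[6] flags=1001 VC?F → skip
[7] flags=1001 PL?F → skip
[8] flags=0010 → (cmp)
[9] flags=0010 LT?F → skip
[10] flags=0010 LT?F → skip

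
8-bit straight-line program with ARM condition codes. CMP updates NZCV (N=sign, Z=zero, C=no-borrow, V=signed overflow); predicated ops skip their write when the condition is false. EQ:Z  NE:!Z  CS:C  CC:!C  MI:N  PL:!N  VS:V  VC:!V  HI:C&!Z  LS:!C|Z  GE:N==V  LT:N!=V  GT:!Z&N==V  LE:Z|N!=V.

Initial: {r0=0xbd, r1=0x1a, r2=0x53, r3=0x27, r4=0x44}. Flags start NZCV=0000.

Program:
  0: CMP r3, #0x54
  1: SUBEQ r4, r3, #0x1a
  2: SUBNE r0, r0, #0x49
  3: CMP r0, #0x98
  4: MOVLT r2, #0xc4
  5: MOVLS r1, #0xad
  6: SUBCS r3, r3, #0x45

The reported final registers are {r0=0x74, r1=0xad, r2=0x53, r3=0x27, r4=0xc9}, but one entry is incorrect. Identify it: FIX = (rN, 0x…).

[0] flags=1000 → (cmp)
[1] flags=1000 EQ?F → skip
[2] flags=1000 NE?T → r0=0x74
[3] flags=1001 → (cmp)
[4] flags=1001 LT?F → skip
[5] flags=1001 LS?T → r1=0xad
[6] flags=1001 CS?F → skip

FIX = (r4, 0x44)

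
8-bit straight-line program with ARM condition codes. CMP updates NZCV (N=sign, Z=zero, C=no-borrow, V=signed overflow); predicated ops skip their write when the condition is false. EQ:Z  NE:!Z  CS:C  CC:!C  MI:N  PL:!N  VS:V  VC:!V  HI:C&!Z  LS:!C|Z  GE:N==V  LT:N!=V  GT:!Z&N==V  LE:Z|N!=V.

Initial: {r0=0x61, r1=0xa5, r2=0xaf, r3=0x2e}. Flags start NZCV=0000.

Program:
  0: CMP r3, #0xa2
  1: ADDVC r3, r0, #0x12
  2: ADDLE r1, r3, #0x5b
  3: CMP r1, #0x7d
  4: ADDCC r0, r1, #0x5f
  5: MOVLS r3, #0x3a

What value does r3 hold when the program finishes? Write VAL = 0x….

[0] flags=1001 → (cmp)
[1] flags=1001 VC?F → skip
[2] flags=1001 LE?F → skip
[3] flags=0011 → (cmp)
[4] flags=0011 CC?F → skip
[5] flags=0011 LS?F → skip

VAL = 0x2e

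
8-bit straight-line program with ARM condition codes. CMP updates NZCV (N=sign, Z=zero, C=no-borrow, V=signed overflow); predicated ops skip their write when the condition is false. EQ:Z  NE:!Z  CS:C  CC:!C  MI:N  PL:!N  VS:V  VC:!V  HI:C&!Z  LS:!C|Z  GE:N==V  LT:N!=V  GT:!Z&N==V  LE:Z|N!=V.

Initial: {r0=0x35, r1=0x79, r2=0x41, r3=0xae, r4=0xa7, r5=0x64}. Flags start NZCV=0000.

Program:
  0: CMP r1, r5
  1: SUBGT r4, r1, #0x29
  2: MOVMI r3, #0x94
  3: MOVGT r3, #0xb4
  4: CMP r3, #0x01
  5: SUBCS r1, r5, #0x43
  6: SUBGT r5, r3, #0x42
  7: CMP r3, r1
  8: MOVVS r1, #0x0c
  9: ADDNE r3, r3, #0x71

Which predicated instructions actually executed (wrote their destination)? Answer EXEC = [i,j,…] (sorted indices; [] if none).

EXEC = [1,3,5,9]

0: ✓ CMP  NZCV=0010
1: ✓ SUBGT  r4←0x50
2: · MOVMI
3: ✓ MOVGT  r3←0xb4
4: ✓ CMP  NZCV=1010
5: ✓ SUBCS  r1←0x21
6: · SUBGT
7: ✓ CMP  NZCV=1010
8: · MOVVS
9: ✓ ADDNE  r3←0x25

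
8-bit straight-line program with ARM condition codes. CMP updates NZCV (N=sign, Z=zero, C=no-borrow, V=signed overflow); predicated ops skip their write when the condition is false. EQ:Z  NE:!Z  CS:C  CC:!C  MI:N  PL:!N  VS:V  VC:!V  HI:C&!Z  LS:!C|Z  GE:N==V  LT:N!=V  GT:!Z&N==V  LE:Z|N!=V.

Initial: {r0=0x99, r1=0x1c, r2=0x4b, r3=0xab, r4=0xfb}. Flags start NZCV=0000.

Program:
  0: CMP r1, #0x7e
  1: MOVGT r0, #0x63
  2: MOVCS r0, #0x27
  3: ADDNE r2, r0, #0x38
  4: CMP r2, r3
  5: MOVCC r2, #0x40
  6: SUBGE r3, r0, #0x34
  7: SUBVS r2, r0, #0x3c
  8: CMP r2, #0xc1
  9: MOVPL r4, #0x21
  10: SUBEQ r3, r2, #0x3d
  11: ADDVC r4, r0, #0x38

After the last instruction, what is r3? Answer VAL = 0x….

[0] flags=1000 → (cmp)
[1] flags=1000 GT?F → skip
[2] flags=1000 CS?F → skip
[3] flags=1000 NE?T → r2=0xd1
[4] flags=0010 → (cmp)
[5] flags=0010 CC?F → skip
[6] flags=0010 GE?T → r3=0x65
[7] flags=0010 VS?F → skip
[8] flags=0010 → (cmp)
[9] flags=0010 PL?T → r4=0x21
[10] flags=0010 EQ?F → skip
[11] flags=0010 VC?T → r4=0xd1

VAL = 0x65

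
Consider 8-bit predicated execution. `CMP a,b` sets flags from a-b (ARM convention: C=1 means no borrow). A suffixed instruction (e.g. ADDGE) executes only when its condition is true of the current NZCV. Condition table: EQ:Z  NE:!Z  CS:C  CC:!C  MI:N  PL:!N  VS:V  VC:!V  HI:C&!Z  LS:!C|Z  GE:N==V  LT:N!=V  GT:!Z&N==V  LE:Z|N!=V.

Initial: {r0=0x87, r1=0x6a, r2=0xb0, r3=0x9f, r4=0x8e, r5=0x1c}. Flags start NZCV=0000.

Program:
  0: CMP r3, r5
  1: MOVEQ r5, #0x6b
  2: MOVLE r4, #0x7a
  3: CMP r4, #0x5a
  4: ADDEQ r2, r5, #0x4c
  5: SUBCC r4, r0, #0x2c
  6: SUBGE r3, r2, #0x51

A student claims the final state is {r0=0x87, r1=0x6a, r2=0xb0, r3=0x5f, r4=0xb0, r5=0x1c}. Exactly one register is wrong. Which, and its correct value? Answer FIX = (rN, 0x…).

FIX = (r4, 0x7a)

[0] flags=1010 → (cmp)
[1] flags=1010 EQ?F → skip
[2] flags=1010 LE?T → r4=0x7a
[3] flags=0010 → (cmp)
[4] flags=0010 EQ?F → skip
[5] flags=0010 CC?F → skip
[6] flags=0010 GE?T → r3=0x5f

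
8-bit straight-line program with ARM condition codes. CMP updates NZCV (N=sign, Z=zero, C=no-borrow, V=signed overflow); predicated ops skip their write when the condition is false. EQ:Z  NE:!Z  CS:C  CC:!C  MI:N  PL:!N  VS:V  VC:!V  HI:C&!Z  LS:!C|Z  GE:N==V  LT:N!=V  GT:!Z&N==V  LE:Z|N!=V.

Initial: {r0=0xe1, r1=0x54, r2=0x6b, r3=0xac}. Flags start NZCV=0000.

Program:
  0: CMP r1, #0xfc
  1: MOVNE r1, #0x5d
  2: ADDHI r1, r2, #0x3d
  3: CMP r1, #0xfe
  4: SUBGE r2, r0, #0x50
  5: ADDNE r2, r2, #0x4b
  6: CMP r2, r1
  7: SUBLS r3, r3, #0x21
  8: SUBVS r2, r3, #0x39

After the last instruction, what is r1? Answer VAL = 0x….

0: ✓ CMP  NZCV=0000
1: ✓ MOVNE  r1←0x5d
2: · ADDHI
3: ✓ CMP  NZCV=0000
4: ✓ SUBGE  r2←0x91
5: ✓ ADDNE  r2←0xdc
6: ✓ CMP  NZCV=0011
7: · SUBLS
8: ✓ SUBVS  r2←0x73

VAL = 0x5d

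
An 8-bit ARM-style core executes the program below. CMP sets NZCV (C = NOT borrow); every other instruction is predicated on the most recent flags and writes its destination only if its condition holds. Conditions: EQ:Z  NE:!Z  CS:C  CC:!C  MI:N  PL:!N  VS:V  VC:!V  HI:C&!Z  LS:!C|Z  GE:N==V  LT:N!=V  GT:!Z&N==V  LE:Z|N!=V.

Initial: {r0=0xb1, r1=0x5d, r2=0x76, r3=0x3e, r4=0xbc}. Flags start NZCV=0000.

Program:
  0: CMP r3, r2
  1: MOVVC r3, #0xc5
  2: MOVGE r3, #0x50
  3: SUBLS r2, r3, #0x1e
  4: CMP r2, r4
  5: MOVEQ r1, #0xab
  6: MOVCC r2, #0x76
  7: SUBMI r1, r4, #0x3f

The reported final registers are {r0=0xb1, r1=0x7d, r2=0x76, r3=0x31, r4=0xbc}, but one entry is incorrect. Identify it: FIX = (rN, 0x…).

[0] flags=1000 → (cmp)
[1] flags=1000 VC?T → r3=0xc5
[2] flags=1000 GE?F → skip
[3] flags=1000 LS?T → r2=0xa7
[4] flags=1000 → (cmp)
[5] flags=1000 EQ?F → skip
[6] flags=1000 CC?T → r2=0x76
[7] flags=1000 MI?T → r1=0x7d

FIX = (r3, 0xc5)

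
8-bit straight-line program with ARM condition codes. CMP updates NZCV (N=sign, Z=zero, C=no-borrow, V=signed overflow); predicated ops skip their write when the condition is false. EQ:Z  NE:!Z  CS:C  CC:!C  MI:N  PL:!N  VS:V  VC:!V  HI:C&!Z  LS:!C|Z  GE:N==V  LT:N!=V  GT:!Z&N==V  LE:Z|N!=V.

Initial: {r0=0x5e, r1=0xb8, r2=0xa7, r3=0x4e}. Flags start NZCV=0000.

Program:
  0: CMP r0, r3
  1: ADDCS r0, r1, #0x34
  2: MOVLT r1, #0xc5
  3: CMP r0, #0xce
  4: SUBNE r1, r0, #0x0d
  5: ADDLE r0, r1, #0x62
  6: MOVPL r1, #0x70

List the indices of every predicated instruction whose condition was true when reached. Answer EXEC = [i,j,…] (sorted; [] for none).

EXEC = [1,4,6]

[0] flags=0010 → (cmp)
[1] flags=0010 CS?T → r0=0xec
[2] flags=0010 LT?F → skip
[3] flags=0010 → (cmp)
[4] flags=0010 NE?T → r1=0xdf
[5] flags=0010 LE?F → skip
[6] flags=0010 PL?T → r1=0x70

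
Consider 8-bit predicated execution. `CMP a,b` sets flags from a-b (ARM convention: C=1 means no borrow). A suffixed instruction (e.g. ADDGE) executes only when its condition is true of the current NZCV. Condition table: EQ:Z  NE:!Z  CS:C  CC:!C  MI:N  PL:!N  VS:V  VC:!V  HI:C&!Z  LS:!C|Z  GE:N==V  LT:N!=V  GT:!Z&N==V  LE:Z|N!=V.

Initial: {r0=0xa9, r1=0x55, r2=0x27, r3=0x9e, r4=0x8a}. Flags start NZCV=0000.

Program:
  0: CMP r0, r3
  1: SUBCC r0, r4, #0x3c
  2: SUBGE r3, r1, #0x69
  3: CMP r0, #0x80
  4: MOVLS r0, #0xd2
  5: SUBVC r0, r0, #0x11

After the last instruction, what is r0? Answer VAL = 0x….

[0] flags=0010 → (cmp)
[1] flags=0010 CC?F → skip
[2] flags=0010 GE?T → r3=0xec
[3] flags=0010 → (cmp)
[4] flags=0010 LS?F → skip
[5] flags=0010 VC?T → r0=0x98

VAL = 0x98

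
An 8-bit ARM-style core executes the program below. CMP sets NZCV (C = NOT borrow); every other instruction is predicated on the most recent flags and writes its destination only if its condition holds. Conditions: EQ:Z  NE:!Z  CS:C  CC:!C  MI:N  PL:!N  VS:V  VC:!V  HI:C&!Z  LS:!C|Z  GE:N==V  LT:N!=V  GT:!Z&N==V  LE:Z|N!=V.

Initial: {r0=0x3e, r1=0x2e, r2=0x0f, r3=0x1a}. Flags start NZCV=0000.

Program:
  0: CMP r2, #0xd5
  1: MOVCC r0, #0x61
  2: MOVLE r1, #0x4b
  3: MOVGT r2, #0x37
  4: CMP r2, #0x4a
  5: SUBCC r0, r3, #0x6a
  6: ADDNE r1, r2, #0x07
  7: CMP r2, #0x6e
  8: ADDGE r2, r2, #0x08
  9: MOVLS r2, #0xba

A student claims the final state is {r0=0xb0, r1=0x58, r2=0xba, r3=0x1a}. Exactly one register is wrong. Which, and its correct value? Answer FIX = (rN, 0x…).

0: ✓ CMP  NZCV=0000
1: ✓ MOVCC  r0←0x61
2: · MOVLE
3: ✓ MOVGT  r2←0x37
4: ✓ CMP  NZCV=1000
5: ✓ SUBCC  r0←0xb0
6: ✓ ADDNE  r1←0x3e
7: ✓ CMP  NZCV=1000
8: · ADDGE
9: ✓ MOVLS  r2←0xba

FIX = (r1, 0x3e)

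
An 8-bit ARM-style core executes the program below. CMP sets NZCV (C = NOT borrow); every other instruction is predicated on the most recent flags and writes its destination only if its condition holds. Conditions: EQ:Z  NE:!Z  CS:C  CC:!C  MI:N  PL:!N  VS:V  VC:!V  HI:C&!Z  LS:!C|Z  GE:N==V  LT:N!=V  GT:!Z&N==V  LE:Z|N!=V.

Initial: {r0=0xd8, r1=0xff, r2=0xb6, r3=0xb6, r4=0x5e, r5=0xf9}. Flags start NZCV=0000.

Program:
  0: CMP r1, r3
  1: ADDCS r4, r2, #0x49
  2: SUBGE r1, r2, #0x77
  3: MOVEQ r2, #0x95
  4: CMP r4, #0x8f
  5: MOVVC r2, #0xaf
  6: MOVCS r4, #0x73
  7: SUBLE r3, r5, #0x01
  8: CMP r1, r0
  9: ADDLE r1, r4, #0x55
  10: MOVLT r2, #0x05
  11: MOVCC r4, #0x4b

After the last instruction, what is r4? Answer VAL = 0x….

[0] flags=0010 → (cmp)
[1] flags=0010 CS?T → r4=0xff
[2] flags=0010 GE?T → r1=0x3f
[3] flags=0010 EQ?F → skip
[4] flags=0010 → (cmp)
[5] flags=0010 VC?T → r2=0xaf
[6] flags=0010 CS?T → r4=0x73
[7] flags=0010 LE?F → skip
[8] flags=0000 → (cmp)
[9] flags=0000 LE?F → skip
[10] flags=0000 LT?F → skip
[11] flags=0000 CC?T → r4=0x4b

VAL = 0x4b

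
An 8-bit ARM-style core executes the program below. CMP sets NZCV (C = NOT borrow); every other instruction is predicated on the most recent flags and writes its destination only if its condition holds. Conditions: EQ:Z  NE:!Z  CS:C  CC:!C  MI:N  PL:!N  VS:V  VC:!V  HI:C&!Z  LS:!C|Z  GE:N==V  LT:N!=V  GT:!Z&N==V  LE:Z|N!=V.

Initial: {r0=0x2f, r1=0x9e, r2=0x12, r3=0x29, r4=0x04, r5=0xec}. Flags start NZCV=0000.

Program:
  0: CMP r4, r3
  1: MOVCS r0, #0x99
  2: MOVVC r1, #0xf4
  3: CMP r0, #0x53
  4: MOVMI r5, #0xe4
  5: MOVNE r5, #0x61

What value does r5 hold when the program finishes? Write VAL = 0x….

VAL = 0x61

0: ✓ CMP  NZCV=1000
1: · MOVCS
2: ✓ MOVVC  r1←0xf4
3: ✓ CMP  NZCV=1000
4: ✓ MOVMI  r5←0xe4
5: ✓ MOVNE  r5←0x61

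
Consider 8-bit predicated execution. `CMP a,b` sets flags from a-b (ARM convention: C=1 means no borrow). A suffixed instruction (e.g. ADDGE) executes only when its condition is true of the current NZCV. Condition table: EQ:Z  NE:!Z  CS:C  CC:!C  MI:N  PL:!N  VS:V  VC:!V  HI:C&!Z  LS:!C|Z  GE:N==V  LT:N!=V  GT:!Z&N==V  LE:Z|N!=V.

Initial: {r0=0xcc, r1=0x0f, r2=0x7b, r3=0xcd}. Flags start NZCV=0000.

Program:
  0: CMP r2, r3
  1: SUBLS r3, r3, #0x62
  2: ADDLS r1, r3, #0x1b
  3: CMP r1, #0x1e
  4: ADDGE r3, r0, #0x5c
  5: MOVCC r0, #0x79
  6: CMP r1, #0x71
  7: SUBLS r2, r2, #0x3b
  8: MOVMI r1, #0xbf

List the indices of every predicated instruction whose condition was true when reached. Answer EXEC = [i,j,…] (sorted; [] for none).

EXEC = [1,2]

[0] flags=1001 → (cmp)
[1] flags=1001 LS?T → r3=0x6b
[2] flags=1001 LS?T → r1=0x86
[3] flags=0011 → (cmp)
[4] flags=0011 GE?F → skip
[5] flags=0011 CC?F → skip
[6] flags=0011 → (cmp)
[7] flags=0011 LS?F → skip
[8] flags=0011 MI?F → skip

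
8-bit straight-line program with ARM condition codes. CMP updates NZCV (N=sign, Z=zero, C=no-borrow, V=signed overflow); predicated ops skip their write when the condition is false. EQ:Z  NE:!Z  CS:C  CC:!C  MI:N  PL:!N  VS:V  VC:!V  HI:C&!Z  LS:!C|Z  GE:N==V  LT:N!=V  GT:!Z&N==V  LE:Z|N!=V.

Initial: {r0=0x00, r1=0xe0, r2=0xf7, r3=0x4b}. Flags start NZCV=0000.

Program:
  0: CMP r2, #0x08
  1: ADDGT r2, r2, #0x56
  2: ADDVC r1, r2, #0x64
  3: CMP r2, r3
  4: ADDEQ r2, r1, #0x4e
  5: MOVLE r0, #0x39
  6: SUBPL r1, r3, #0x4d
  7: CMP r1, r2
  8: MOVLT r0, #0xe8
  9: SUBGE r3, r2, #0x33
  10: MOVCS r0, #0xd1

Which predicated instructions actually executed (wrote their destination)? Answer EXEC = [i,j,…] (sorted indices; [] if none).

EXEC = [2,5,9]

0: ✓ CMP  NZCV=1010
1: · ADDGT
2: ✓ ADDVC  r1←0x5b
3: ✓ CMP  NZCV=1010
4: · ADDEQ
5: ✓ MOVLE  r0←0x39
6: · SUBPL
7: ✓ CMP  NZCV=0000
8: · MOVLT
9: ✓ SUBGE  r3←0xc4
10: · MOVCS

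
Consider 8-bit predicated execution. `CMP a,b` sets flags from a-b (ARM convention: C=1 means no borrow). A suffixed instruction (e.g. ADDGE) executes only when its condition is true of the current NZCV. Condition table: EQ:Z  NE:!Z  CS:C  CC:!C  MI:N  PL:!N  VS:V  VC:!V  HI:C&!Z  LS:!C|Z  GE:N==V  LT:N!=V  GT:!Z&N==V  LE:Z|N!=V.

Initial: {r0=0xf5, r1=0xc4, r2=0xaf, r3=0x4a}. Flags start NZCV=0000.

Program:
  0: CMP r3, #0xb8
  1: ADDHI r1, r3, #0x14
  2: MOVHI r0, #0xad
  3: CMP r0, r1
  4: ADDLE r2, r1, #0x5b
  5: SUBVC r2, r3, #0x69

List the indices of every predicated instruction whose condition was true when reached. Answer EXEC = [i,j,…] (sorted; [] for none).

EXEC = [5]

0: ✓ CMP  NZCV=1001
1: · ADDHI
2: · MOVHI
3: ✓ CMP  NZCV=0010
4: · ADDLE
5: ✓ SUBVC  r2←0xe1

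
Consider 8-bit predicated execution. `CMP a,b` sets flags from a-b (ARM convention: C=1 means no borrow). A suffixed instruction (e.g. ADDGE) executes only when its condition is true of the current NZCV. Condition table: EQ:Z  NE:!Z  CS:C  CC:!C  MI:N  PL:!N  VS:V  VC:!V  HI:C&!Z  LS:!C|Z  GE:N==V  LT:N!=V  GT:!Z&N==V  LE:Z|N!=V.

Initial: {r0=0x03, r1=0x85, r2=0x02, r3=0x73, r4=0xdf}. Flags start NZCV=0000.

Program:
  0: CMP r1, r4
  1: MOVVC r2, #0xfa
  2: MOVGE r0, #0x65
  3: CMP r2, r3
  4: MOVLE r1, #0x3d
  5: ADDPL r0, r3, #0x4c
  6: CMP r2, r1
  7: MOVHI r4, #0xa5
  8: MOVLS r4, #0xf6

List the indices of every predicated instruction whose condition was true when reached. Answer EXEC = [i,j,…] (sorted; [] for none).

EXEC = [1,4,7]

0: ✓ CMP  NZCV=1000
1: ✓ MOVVC  r2←0xfa
2: · MOVGE
3: ✓ CMP  NZCV=1010
4: ✓ MOVLE  r1←0x3d
5: · ADDPL
6: ✓ CMP  NZCV=1010
7: ✓ MOVHI  r4←0xa5
8: · MOVLS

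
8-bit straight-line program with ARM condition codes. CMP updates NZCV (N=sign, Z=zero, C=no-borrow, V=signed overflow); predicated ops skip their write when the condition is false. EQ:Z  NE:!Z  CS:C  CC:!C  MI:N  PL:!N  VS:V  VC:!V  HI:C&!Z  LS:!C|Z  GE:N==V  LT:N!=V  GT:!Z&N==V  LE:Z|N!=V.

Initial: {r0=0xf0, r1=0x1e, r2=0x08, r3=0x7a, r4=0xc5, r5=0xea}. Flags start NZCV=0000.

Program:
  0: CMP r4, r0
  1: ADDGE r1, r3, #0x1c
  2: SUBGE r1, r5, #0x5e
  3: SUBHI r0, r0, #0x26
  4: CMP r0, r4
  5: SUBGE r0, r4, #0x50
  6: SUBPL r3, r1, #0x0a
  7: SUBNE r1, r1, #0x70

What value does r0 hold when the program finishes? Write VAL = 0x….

0: ✓ CMP  NZCV=1000
1: · ADDGE
2: · SUBGE
3: · SUBHI
4: ✓ CMP  NZCV=0010
5: ✓ SUBGE  r0←0x75
6: ✓ SUBPL  r3←0x14
7: ✓ SUBNE  r1←0xae

VAL = 0x75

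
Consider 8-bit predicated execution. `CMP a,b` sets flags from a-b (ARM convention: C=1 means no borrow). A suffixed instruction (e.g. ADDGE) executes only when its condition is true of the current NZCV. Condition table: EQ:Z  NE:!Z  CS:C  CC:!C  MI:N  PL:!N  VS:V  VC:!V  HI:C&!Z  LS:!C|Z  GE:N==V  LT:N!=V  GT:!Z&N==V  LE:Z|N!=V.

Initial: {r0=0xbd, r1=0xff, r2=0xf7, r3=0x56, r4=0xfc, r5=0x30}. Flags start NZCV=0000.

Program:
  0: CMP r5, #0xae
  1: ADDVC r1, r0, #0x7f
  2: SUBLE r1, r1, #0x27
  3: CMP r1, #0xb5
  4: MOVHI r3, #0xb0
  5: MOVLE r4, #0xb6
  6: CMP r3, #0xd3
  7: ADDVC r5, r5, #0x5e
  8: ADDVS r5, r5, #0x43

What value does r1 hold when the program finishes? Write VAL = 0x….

VAL = 0xff

[0] flags=1001 → (cmp)
[1] flags=1001 VC?F → skip
[2] flags=1001 LE?F → skip
[3] flags=0010 → (cmp)
[4] flags=0010 HI?T → r3=0xb0
[5] flags=0010 LE?F → skip
[6] flags=1000 → (cmp)
[7] flags=1000 VC?T → r5=0x8e
[8] flags=1000 VS?F → skip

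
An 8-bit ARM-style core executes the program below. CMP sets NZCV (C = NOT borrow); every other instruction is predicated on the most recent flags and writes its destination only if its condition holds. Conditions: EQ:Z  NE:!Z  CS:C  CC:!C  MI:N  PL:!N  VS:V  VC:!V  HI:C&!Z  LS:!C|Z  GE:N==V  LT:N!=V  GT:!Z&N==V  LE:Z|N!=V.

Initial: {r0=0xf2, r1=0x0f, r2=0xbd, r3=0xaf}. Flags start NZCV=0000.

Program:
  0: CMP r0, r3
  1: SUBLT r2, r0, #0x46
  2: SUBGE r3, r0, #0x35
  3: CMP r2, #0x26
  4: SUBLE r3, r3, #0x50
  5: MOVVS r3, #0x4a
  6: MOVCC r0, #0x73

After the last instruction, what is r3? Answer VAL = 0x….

0: ✓ CMP  NZCV=0010
1: · SUBLT
2: ✓ SUBGE  r3←0xbd
3: ✓ CMP  NZCV=1010
4: ✓ SUBLE  r3←0x6d
5: · MOVVS
6: · MOVCC

VAL = 0x6d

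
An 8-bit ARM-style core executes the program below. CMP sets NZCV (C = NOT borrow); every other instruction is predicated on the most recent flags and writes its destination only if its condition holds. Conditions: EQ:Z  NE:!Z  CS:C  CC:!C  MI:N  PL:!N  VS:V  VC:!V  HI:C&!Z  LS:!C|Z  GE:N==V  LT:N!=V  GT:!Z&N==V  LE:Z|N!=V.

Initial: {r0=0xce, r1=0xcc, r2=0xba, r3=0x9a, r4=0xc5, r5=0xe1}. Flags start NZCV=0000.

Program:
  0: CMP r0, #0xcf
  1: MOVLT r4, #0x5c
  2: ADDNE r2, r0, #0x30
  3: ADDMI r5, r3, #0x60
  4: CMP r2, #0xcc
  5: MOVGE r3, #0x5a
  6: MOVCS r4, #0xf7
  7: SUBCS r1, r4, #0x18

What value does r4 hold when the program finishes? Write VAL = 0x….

0: ✓ CMP  NZCV=1000
1: ✓ MOVLT  r4←0x5c
2: ✓ ADDNE  r2←0xfe
3: ✓ ADDMI  r5←0xfa
4: ✓ CMP  NZCV=0010
5: ✓ MOVGE  r3←0x5a
6: ✓ MOVCS  r4←0xf7
7: ✓ SUBCS  r1←0xdf

VAL = 0xf7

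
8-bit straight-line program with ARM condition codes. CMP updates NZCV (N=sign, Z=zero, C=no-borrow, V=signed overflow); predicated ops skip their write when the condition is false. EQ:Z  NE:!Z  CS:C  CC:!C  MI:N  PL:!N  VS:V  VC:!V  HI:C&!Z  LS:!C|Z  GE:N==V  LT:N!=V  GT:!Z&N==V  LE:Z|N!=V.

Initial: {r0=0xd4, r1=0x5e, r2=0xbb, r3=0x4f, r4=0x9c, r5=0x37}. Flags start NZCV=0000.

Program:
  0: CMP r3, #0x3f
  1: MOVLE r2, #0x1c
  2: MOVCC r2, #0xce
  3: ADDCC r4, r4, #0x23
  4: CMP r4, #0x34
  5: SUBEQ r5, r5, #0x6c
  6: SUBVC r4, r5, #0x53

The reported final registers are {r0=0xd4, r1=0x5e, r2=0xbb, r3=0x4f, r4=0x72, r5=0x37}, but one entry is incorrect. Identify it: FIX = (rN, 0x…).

FIX = (r4, 0x9c)

[0] flags=0010 → (cmp)
[1] flags=0010 LE?F → skip
[2] flags=0010 CC?F → skip
[3] flags=0010 CC?F → skip
[4] flags=0011 → (cmp)
[5] flags=0011 EQ?F → skip
[6] flags=0011 VC?F → skip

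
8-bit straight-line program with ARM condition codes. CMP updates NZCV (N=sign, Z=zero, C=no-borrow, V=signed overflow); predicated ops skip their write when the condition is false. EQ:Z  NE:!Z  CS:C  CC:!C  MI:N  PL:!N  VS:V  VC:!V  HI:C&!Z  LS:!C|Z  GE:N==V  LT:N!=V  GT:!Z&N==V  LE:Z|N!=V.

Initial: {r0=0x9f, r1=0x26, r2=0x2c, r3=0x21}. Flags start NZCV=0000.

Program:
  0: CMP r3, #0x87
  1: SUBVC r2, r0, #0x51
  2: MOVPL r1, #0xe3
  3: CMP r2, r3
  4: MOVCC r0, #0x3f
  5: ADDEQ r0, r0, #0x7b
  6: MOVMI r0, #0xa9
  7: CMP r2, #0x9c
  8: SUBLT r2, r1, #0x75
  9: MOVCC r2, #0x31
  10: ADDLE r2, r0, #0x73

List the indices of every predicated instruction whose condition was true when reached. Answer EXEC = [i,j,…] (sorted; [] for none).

[0] flags=1001 → (cmp)
[1] flags=1001 VC?F → skip
[2] flags=1001 PL?F → skip
[3] flags=0010 → (cmp)
[4] flags=0010 CC?F → skip
[5] flags=0010 EQ?F → skip
[6] flags=0010 MI?F → skip
[7] flags=1001 → (cmp)
[8] flags=1001 LT?F → skip
[9] flags=1001 CC?T → r2=0x31
[10] flags=1001 LE?F → skip

EXEC = [9]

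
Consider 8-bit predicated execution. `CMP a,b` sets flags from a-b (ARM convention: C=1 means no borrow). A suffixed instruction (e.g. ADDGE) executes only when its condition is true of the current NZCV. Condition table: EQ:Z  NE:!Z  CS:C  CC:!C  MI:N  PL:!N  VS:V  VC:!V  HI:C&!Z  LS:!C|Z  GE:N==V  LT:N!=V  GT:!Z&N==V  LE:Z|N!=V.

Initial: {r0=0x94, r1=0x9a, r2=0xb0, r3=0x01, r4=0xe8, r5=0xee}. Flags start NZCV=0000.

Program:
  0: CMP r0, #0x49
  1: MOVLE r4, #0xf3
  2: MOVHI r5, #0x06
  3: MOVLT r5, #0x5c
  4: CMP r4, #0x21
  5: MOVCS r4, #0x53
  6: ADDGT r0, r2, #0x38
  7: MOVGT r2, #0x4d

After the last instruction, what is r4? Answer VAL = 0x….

VAL = 0x53

[0] flags=0011 → (cmp)
[1] flags=0011 LE?T → r4=0xf3
[2] flags=0011 HI?T → r5=0x06
[3] flags=0011 LT?T → r5=0x5c
[4] flags=1010 → (cmp)
[5] flags=1010 CS?T → r4=0x53
[6] flags=1010 GT?F → skip
[7] flags=1010 GT?F → skip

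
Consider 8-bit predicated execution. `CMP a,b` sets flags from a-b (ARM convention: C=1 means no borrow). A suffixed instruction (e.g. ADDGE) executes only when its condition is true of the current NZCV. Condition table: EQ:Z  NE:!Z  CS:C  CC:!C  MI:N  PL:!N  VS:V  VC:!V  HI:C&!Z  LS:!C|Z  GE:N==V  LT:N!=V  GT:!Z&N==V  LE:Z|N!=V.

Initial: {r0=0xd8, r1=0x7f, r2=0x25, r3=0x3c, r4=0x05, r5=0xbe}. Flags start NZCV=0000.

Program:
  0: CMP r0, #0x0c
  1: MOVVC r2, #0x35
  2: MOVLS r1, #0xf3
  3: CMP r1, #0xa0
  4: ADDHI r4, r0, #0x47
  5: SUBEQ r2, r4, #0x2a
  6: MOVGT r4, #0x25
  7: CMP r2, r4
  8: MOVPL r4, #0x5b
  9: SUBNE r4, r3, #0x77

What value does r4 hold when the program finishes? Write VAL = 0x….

[0] flags=1010 → (cmp)
[1] flags=1010 VC?T → r2=0x35
[2] flags=1010 LS?F → skip
[3] flags=1001 → (cmp)
[4] flags=1001 HI?F → skip
[5] flags=1001 EQ?F → skip
[6] flags=1001 GT?T → r4=0x25
[7] flags=0010 → (cmp)
[8] flags=0010 PL?T → r4=0x5b
[9] flags=0010 NE?T → r4=0xc5

VAL = 0xc5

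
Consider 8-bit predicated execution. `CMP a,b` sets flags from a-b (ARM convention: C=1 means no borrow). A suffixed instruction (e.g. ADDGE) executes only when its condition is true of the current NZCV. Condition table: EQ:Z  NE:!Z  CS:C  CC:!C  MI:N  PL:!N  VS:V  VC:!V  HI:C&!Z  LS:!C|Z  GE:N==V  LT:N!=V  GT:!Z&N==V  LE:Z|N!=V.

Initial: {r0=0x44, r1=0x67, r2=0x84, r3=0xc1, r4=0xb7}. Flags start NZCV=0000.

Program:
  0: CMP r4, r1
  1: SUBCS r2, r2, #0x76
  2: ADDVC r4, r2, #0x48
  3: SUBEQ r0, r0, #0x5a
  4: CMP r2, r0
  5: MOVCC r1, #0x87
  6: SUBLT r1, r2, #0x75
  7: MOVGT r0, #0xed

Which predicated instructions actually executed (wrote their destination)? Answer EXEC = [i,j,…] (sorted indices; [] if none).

EXEC = [1,5,6]

0: ✓ CMP  NZCV=0011
1: ✓ SUBCS  r2←0x0e
2: · ADDVC
3: · SUBEQ
4: ✓ CMP  NZCV=1000
5: ✓ MOVCC  r1←0x87
6: ✓ SUBLT  r1←0x99
7: · MOVGT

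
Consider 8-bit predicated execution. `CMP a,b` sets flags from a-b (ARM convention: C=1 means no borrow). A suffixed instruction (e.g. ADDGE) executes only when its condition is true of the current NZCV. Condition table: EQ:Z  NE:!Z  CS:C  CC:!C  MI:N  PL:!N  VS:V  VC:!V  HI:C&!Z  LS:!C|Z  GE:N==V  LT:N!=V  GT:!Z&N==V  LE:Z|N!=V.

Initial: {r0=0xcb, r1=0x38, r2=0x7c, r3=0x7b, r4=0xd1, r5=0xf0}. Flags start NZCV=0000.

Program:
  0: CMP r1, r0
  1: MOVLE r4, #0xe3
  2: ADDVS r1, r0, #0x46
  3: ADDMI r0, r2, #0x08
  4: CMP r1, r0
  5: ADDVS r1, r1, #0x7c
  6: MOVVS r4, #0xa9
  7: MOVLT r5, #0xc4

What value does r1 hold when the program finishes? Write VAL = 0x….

VAL = 0x38

0: ✓ CMP  NZCV=0000
1: · MOVLE
2: · ADDVS
3: · ADDMI
4: ✓ CMP  NZCV=0000
5: · ADDVS
6: · MOVVS
7: · MOVLT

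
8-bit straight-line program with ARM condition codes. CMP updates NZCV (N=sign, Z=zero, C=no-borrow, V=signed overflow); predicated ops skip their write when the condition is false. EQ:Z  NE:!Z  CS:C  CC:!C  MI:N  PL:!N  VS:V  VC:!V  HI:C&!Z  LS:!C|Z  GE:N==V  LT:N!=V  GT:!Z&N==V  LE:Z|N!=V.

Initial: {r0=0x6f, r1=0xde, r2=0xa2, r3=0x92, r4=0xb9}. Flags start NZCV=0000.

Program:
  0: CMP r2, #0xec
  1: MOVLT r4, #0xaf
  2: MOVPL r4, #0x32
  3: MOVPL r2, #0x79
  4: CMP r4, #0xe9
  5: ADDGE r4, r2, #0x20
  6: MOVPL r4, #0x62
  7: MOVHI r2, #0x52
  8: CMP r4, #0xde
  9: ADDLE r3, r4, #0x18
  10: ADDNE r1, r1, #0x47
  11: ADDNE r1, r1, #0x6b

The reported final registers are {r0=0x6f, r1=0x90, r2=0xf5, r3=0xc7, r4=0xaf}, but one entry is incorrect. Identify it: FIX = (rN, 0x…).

FIX = (r2, 0xa2)

[0] flags=1000 → (cmp)
[1] flags=1000 LT?T → r4=0xaf
[2] flags=1000 PL?F → skip
[3] flags=1000 PL?F → skip
[4] flags=1000 → (cmp)
[5] flags=1000 GE?F → skip
[6] flags=1000 PL?F → skip
[7] flags=1000 HI?F → skip
[8] flags=1000 → (cmp)
[9] flags=1000 LE?T → r3=0xc7
[10] flags=1000 NE?T → r1=0x25
[11] flags=1000 NE?T → r1=0x90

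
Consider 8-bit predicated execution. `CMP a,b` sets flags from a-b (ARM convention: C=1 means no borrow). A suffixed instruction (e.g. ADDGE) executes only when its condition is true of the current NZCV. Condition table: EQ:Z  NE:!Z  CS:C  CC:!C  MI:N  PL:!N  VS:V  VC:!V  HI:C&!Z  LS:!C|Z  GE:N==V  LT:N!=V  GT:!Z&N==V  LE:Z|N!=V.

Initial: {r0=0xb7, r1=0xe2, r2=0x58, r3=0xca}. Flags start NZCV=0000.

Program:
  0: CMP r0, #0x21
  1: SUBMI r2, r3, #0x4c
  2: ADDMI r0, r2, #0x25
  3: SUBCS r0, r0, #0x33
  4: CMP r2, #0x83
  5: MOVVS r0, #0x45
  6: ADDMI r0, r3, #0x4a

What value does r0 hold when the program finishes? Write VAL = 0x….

0: ✓ CMP  NZCV=1010
1: ✓ SUBMI  r2←0x7e
2: ✓ ADDMI  r0←0xa3
3: ✓ SUBCS  r0←0x70
4: ✓ CMP  NZCV=1001
5: ✓ MOVVS  r0←0x45
6: ✓ ADDMI  r0←0x14

VAL = 0x14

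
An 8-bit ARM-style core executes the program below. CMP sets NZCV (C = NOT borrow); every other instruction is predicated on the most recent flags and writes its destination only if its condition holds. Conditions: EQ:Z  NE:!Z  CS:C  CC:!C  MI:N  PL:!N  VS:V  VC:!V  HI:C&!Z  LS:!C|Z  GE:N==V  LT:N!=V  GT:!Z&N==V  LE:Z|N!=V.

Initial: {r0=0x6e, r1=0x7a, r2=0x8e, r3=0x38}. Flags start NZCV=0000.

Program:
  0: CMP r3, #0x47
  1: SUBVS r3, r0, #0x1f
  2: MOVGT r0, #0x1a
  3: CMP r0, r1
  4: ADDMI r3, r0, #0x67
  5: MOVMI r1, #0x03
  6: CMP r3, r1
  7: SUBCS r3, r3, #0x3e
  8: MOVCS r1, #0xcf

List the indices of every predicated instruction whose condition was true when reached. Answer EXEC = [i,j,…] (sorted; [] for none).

EXEC = [4,5,7,8]

[0] flags=1000 → (cmp)
[1] flags=1000 VS?F → skip
[2] flags=1000 GT?F → skip
[3] flags=1000 → (cmp)
[4] flags=1000 MI?T → r3=0xd5
[5] flags=1000 MI?T → r1=0x03
[6] flags=1010 → (cmp)
[7] flags=1010 CS?T → r3=0x97
[8] flags=1010 CS?T → r1=0xcf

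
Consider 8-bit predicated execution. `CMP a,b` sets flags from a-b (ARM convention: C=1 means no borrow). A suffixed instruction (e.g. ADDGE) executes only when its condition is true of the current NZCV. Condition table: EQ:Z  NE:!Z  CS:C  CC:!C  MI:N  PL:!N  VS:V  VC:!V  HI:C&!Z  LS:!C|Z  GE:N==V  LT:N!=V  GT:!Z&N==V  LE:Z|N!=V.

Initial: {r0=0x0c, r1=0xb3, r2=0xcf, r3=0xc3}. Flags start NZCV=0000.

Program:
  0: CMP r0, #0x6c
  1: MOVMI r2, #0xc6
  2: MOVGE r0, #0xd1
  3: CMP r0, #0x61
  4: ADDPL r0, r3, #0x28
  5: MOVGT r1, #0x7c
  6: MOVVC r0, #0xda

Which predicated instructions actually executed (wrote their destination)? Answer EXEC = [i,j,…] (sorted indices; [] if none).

EXEC = [1,6]

0: ✓ CMP  NZCV=1000
1: ✓ MOVMI  r2←0xc6
2: · MOVGE
3: ✓ CMP  NZCV=1000
4: · ADDPL
5: · MOVGT
6: ✓ MOVVC  r0←0xda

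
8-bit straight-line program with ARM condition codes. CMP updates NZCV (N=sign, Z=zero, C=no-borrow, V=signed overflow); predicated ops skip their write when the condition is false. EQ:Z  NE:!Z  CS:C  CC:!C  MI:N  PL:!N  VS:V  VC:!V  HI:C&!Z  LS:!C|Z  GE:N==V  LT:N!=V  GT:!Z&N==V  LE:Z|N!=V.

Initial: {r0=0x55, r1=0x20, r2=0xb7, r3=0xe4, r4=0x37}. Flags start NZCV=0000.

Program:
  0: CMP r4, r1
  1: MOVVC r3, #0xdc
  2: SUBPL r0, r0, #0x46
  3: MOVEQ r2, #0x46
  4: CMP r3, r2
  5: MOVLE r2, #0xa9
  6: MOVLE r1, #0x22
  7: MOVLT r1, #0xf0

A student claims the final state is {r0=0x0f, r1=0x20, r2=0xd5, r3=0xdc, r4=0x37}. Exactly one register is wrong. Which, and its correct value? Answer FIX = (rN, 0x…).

0: ✓ CMP  NZCV=0010
1: ✓ MOVVC  r3←0xdc
2: ✓ SUBPL  r0←0x0f
3: · MOVEQ
4: ✓ CMP  NZCV=0010
5: · MOVLE
6: · MOVLE
7: · MOVLT

FIX = (r2, 0xb7)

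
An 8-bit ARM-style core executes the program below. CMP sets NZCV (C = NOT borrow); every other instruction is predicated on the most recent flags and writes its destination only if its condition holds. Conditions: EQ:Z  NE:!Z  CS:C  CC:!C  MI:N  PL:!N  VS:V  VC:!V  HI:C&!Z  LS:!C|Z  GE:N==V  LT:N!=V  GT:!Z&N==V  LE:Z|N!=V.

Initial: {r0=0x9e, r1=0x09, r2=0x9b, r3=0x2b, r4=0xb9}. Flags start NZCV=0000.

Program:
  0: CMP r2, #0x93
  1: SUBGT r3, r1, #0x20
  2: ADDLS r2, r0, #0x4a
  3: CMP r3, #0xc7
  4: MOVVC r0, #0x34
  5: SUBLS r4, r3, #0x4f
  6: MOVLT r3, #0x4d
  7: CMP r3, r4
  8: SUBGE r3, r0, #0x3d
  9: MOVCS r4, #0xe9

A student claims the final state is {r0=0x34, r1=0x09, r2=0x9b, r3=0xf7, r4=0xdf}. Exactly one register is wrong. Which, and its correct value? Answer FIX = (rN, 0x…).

FIX = (r4, 0xe9)

0: ✓ CMP  NZCV=0010
1: ✓ SUBGT  r3←0xe9
2: · ADDLS
3: ✓ CMP  NZCV=0010
4: ✓ MOVVC  r0←0x34
5: · SUBLS
6: · MOVLT
7: ✓ CMP  NZCV=0010
8: ✓ SUBGE  r3←0xf7
9: ✓ MOVCS  r4←0xe9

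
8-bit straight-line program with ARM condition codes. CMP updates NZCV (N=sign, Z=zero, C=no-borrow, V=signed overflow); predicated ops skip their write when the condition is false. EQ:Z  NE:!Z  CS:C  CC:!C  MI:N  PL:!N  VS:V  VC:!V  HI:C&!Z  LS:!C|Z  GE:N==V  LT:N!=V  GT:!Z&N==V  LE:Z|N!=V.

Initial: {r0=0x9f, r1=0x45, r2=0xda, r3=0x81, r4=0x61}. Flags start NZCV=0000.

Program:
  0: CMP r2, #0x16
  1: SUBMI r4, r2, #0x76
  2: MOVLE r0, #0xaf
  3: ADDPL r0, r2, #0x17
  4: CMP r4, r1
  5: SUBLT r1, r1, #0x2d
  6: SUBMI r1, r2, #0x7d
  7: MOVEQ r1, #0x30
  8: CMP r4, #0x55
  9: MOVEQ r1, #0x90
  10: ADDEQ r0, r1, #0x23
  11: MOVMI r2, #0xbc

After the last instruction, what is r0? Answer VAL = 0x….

[0] flags=1010 → (cmp)
[1] flags=1010 MI?T → r4=0x64
[2] flags=1010 LE?T → r0=0xaf
[3] flags=1010 PL?F → skip
[4] flags=0010 → (cmp)
[5] flags=0010 LT?F → skip
[6] flags=0010 MI?F → skip
[7] flags=0010 EQ?F → skip
[8] flags=0010 → (cmp)
[9] flags=0010 EQ?F → skip
[10] flags=0010 EQ?F → skip
[11] flags=0010 MI?F → skip

VAL = 0xaf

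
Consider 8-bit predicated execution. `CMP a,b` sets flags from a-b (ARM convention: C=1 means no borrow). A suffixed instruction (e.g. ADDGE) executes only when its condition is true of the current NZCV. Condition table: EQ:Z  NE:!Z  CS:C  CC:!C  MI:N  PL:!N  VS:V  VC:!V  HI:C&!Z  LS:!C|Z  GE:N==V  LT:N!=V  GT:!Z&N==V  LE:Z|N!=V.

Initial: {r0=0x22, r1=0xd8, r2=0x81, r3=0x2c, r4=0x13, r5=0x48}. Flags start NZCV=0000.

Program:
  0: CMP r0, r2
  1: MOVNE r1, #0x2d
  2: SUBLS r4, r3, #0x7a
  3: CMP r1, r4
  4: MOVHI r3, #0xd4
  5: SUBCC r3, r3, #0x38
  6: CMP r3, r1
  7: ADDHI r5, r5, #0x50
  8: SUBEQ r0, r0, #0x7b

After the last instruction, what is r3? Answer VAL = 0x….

VAL = 0xf4

[0] flags=1001 → (cmp)
[1] flags=1001 NE?T → r1=0x2d
[2] flags=1001 LS?T → r4=0xb2
[3] flags=0000 → (cmp)
[4] flags=0000 HI?F → skip
[5] flags=0000 CC?T → r3=0xf4
[6] flags=1010 → (cmp)
[7] flags=1010 HI?T → r5=0x98
[8] flags=1010 EQ?F → skip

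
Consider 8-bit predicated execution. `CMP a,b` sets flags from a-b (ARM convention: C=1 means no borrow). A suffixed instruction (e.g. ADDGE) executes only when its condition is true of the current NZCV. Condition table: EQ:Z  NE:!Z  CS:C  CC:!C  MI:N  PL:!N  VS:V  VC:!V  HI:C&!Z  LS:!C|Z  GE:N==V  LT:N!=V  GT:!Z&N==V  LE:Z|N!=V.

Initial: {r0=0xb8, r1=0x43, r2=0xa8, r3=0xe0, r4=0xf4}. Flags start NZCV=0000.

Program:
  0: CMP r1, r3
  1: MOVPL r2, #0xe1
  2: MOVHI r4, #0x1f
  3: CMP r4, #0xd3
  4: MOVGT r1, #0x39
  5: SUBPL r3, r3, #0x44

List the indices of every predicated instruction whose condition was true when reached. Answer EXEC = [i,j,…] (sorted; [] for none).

[0] flags=0000 → (cmp)
[1] flags=0000 PL?T → r2=0xe1
[2] flags=0000 HI?F → skip
[3] flags=0010 → (cmp)
[4] flags=0010 GT?T → r1=0x39
[5] flags=0010 PL?T → r3=0x9c

EXEC = [1,4,5]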